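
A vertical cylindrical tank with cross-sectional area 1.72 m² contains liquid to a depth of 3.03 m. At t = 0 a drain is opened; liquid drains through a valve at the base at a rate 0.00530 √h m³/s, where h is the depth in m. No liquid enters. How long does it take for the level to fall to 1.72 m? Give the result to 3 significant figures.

279 s

Accumulation of liquid (constant cross-section A): A dh/dt = −0.00530 √h.
∫ h^(−1/2) dh = −(0.00530/A) ∫ dt, giving 2√h = 2√h₀ − (0.00530/A) t.
t = 2A(√h₀ − √h)/0.00530 = 2·1.72·(√3.03 − √1.72)/0.00530
  = 3.4400 × (1.7407 − 1.3115) / 0.00530 = 278.58 s.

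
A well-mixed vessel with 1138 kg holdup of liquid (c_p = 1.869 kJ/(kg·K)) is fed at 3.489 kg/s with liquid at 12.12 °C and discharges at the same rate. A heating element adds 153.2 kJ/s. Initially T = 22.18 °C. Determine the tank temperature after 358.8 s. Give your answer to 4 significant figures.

31.14 °C

M c_p dT/dt = ṁ c_p (T_in − T) + Q̇.
Rearrange: dT/dt = (T_ss − T)/τ with τ = M/ṁ = 326.168 s and T_ss = T_in + Q̇/(ṁ c_p) = 35.6135 °C.
Integrating: T(t) = T_ss + (T₀ − T_ss) e^(−t/τ).
T(358.8) = 35.6135 + (-13.4335)·e^(−358.8/326.168) = 35.6135 + (-13.4335)·0.332856 = 31.1421 °C.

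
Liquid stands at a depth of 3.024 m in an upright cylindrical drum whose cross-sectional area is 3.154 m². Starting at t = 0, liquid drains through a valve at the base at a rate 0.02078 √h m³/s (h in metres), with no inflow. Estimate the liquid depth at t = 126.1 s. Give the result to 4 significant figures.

Volume balance on the tank: A dh/dt = −0.02078 √h.
Separate and integrate: 2(√h − √h₀) = −(0.02078/A) t.
√h = √3.024 − 0.02078·126.1/(2·3.154) = 1.73897 − 0.415402 = 1.32356.
h = 1.32356² = 1.75182 m.

1.752 m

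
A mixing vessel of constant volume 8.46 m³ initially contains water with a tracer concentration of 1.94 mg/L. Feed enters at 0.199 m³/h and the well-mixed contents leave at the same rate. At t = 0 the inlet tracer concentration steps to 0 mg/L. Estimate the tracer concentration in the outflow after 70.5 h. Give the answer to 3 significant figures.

0.369 mg/L

Unsteady species balance (constant V, well mixed): V dC/dt = Q(C_in − C).
Time constant τ = V/Q = 8.46/0.199 = 42.513 h.
C approaches C_in exponentially: C(t) = C_in + (C₀ − C_in) e^(−t/τ).
C(70.5) = 0 + (1.94 − 0)·e^(−70.5/42.513) = 0 + (1.9400)·0.19046 = 0.36948 mg/L.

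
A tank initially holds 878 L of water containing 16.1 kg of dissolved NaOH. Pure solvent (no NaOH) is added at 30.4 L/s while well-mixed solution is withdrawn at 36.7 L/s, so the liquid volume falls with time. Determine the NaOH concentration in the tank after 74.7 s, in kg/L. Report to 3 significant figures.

Let m(t) be the amount of NaOH. Volume: V(t) = V₀ + (Q_in − Q_out) t = 878 − 6.3000 t; V(74.7) = 407.39 L.
Solute balance: dm/dt = 0 − Q_out C = −Q_out m/V(t).
dm/m = −Q_out dt/(V₀ − 6.3000 t); integrating gives ln(m/m₀) = −(Q_out/(Q_in−Q_out)) ln(V/V₀).
m = m₀ (V₀/V)^(Q_out/(Q_in−Q_out)) = 16.1 × (878/407.39)^(-5.8254) = 0.18372 kg.
C = m/V = 0.18372/407.39 = 0.00045096 kg/L.

0.000451 kg/L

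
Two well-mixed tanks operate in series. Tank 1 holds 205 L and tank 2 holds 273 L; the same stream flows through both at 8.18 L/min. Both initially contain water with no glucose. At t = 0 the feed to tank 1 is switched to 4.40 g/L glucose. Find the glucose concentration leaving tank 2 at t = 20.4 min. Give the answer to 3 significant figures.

0.691 g/L

Each tank obeys Vᵢ dCᵢ/dt = Q(Cᵢ₋₁ − Cᵢ), so τᵢ = Vᵢ/Q.
τ₁ = 205/8.18 = 25.061 min; τ₂ = 273/8.18 = 33.374 min.
Solving the cascade with C₁(0)=C₂(0)=0 gives C₂(t) = C_in[1 − (τ₁ e^(−t/τ₁) − τ₂ e^(−t/τ₂))/(τ₁ − τ₂)].
At t = 20.4: e^(−t/τ₁) = 0.44308, e^(−t/τ₂) = 0.54267.
C₂ = 4.40·[1 − (25.061·0.44308 − 33.374·0.54267)/(-8.3130)] = 4.40·0.15709 = 0.69118 g/L.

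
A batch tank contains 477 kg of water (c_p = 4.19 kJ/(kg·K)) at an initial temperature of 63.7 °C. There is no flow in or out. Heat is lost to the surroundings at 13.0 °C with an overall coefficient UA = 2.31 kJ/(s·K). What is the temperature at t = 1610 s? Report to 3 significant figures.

Lumped-capacitance energy balance: M c_p dT/dt = UA(T_amb − T).
dT/dt = (T_ss − T)/τ with T_ss = T_amb = 13.000 °C, τ = M c_p/UA = 477·4.19/2.31 = 865.21 s.
Integrating: T(t) = T_ss + (T₀ − T_ss) e^(−t/τ).
T(1610) = 13.000 + (50.700)·0.15554 = 20.886 °C.

20.9 °C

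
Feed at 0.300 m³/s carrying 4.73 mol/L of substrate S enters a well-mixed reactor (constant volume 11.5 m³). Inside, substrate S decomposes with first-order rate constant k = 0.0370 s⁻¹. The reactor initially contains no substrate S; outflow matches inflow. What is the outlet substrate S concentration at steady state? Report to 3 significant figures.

Accumulation = in − out − consumed: V dC/dt = Q C_in − Q C − k V C.
At steady state: 0 = Q C_in − (Q + kV) C_ss, so C_ss = Q C_in/(Q + kV).
C_ss = 0.300·4.73/(0.300 + 0.0370·11.5) = 1.4190/0.72550 = 1.9559 mol/L.

1.96 mol/L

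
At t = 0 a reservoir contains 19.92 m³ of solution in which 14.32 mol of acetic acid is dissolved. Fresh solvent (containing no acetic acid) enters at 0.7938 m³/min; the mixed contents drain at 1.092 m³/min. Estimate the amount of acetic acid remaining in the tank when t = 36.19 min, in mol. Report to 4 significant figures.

0.8220 mol

Total volume: dV/dt = Q_in − Q_out = -0.298200 m³/min, so V(t) = 19.92 − 0.298200 t and V(36.19) = 9.12814 m³.
Solute balance: dm/dt = 0 − Q_out C = −Q_out m/V(t).
dm/m = −Q_out dt/(V₀ − 0.298200 t); integrating gives ln(m/m₀) = −(Q_out/(Q_in−Q_out)) ln(V/V₀).
m = m₀ (V₀/V)^(Q_out/(Q_in−Q_out)) = 14.32 × (19.92/9.12814)^(-3.66197) = 0.822007 mol.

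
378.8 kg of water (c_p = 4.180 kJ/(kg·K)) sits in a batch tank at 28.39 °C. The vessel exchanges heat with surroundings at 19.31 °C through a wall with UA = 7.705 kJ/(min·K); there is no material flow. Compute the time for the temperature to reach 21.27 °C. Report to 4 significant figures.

315.1 min

Unsteady energy balance on the tank contents: M c_p dT/dt = −UA(T − T_amb).
τ = M c_p/UA = 205.501 min; T_ss = T_amb = 19.3100 °C.
T(t) = T_ss + (T₀ − T_ss)e^(−t/τ); set T = 21.27:
t = −τ ln[(T − T_ss)/(T₀ − T_ss)] = −205.501 · ln(0.215859) = 315.059 min.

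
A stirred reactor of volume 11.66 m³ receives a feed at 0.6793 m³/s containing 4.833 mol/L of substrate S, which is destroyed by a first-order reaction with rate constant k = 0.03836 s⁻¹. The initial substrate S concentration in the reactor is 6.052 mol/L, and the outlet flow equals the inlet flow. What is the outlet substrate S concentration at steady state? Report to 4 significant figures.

2.914 mol/L

Species balance: V dC/dt = Q C_in − Q C − k V C.
Steady state (dC/dt = 0): C_ss = Q C_in/(Q + kV) = C_in/(1 + kV/Q).
C_ss = 0.6793·4.833/(0.6793 + 0.03836·11.66) = 3.28306/1.12658 = 2.91419 mol/L.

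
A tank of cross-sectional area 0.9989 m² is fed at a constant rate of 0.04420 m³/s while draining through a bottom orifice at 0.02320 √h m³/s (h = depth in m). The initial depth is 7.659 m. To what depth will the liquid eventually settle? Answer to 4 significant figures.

Accumulation of liquid (constant cross-section A): A dh/dt = Q_in − 0.02320 √h. At steady state dh/dt = 0:
Q_in = 0.02320 √h_ss ⇒ √h_ss = 0.04420/0.02320 = 1.90517.
h_ss = 1.90517² = 3.62968 m. (Since h₀ = 7.659 m > h_ss, the level will fall toward this value.)

3.630 m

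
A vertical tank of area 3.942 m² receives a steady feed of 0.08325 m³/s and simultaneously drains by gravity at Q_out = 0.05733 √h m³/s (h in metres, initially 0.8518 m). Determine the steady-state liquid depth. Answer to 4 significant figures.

2.109 m

Level balance: A dh/dt = 0.08325 − 0.05733 √h. Setting dh/dt = 0:
Q_in = 0.05733 √h_ss ⇒ √h_ss = 0.08325/0.05733 = 1.45212.
h_ss = 1.45212² = 2.10865 m. (Since h₀ = 0.8518 m < h_ss, the level will rise toward this value.)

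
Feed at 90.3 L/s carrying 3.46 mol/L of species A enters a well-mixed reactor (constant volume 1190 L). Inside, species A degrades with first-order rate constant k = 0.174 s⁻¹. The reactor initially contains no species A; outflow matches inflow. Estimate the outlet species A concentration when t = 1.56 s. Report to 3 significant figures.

0.339 mol/L

Accumulation = in − out − consumed: V dC/dt = Q C_in − Q C − k V C.
dC/dt = (Q/V) C_in − (Q/V + k) C; effective rate a = Q/V + k = 0.075882 + 0.174 = 0.24988 s⁻¹.
C_ss = Q C_in/(Q + kV) = 1.0507 mol/L; C(t) = C_ss + (C₀ − C_ss) e^(−a t).
C(1.56) = 1.0507 + (-1.0507)·e^(−0.24988·1.56) = 1.0507 + (-1.0507)·0.67718 = 0.33919 mol/L.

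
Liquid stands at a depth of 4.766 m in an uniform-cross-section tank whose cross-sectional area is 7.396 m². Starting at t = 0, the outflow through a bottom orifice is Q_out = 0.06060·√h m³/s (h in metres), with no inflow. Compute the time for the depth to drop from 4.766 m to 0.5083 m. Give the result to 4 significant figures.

358.9 s

With no inflow, A dh/dt = −0.06060 √h.
∫ h^(−1/2) dh = −(0.06060/A) ∫ dt, giving 2√h = 2√h₀ − (0.06060/A) t.
t = 2A(√h₀ − √h)/0.06060 = 2·7.396·(√4.766 − √0.5083)/0.06060
  = 14.7920 × (2.18312 − 0.712952) / 0.06060 = 358.856 s.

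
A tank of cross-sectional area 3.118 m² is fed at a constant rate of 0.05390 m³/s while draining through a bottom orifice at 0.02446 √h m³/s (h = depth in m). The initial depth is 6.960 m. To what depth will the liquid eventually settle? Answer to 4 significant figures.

Level balance: A dh/dt = 0.05390 − 0.02446 √h. Setting dh/dt = 0:
Q_in = 0.02446 √h_ss ⇒ √h_ss = 0.05390/0.02446 = 2.20360.
h_ss = 2.20360² = 4.85584 m. (Since h₀ = 6.960 m > h_ss, the level will fall toward this value.)

4.856 m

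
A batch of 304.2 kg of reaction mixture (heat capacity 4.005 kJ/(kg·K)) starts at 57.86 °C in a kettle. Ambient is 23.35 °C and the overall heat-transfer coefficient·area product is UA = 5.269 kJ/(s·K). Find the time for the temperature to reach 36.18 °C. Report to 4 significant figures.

First-law balance (no shaft work): M c_p dT/dt = −UA(T − T_amb).
τ = M c_p/UA = 231.224 s; T_ss = T_amb = 23.3500 °C.
T(t) = T_ss + (T₀ − T_ss)e^(−t/τ); set T = 36.18:
t = −τ ln[(T − T_ss)/(T₀ − T_ss)] = −231.224 · ln(0.371776) = 228.788 s.

228.8 s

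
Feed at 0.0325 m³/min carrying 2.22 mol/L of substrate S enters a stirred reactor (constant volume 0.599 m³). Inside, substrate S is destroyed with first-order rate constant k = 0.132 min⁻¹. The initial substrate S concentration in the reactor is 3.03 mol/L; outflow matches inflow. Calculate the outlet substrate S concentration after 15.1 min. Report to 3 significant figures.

0.790 mol/L

V dC/dt = Q(C_in − C) − k V C.
This is linear with rate a = Q/V + k = 0.18626 min⁻¹.
C_ss = Q C_in/(Q + kV) = 0.64669 mol/L; C(t) = C_ss + (C₀ − C_ss) e^(−a t).
C(15.1) = 0.64669 + (2.3833)·e^(−0.18626·15.1) = 0.64669 + (2.3833)·0.060056 = 0.78982 mol/L.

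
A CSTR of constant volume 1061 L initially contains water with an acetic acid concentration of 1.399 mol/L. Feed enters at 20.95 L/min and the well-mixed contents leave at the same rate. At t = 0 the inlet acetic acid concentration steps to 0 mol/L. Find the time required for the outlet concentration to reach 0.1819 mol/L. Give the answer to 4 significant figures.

Unsteady species balance (constant V, well mixed): V dC/dt = Q(C_in − C), so τ = V/Q = 50.6444 min.
C(t) = C_in + (C₀ − C_in) e^(−t/τ). Set C = 0.1819 and solve for t:
e^(−t/τ) = (C − C_in)/(C₀ − C_in) = (0.1819 − 0)/(1.399 − 0) = 0.130021
t = −τ ln(…) = 50.6444 × 2.04006 = 103.317 min.

103.3 min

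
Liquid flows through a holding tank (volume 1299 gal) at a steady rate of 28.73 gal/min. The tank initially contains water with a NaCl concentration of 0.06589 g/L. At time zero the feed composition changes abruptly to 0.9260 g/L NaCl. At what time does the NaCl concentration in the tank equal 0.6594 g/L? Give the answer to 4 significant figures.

52.96 min

Transient balance on the dissolved component: V dC/dt = Q(C_in − C), so τ = V/Q = 45.2141 min.
C(t) = C_in + (C₀ − C_in) e^(−t/τ). Set C = 0.6594 and solve for t:
e^(−t/τ) = (C − C_in)/(C₀ − C_in) = (0.6594 − 0.9260)/(0.06589 − 0.9260) = 0.309960
t = −τ ln(…) = 45.2141 × 1.17131 = 52.9597 min.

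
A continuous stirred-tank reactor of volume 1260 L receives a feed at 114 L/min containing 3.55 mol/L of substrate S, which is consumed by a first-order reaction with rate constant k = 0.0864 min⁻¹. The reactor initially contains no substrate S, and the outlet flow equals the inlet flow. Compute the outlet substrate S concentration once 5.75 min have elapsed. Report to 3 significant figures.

Species balance: V dC/dt = Q C_in − Q C − k V C.
This is linear with rate a = Q/V + k = 0.17688 min⁻¹.
C_ss = Q C_in/(Q + kV) = 1.8159 mol/L; C(t) = C_ss + (C₀ − C_ss) e^(−a t).
C(5.75) = 1.8159 + (-1.8159)·e^(−0.17688·5.75) = 1.8159 + (-1.8159)·0.36166 = 1.1592 mol/L.

1.16 mol/L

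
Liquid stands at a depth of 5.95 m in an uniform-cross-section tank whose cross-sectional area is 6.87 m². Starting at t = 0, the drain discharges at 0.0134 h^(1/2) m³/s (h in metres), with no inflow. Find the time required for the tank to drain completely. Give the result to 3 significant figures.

With no inflow, A dh/dt = −0.0134 √h.
This is separable: 2 d(√h)/dt = −0.0134/A, so √h = √h₀ − (0.0134/(2A)) t.
Set h = 0: 2√h₀ = (0.0134/A) t_empty ⇒ t_empty = 2A√h₀/0.0134.
t_empty = 2·6.87·√5.95/0.0134 = 13.740·2.4393/0.0134 = 2501.2 s.

2500 s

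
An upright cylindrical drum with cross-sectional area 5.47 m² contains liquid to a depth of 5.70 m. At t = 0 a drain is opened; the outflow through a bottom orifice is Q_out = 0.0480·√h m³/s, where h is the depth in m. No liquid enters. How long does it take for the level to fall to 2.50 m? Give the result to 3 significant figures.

Mass balance (ρ constant): A dh/dt = −0.0480 √h.
Separate and integrate: 2(√h − √h₀) = −(0.0480/A) t.
t = 2A(√h₀ − √h)/0.0480 = 2·5.47·(√5.70 − √2.50)/0.0480
  = 10.940 × (2.3875 − 1.5811) / 0.0480 = 183.78 s.

184 s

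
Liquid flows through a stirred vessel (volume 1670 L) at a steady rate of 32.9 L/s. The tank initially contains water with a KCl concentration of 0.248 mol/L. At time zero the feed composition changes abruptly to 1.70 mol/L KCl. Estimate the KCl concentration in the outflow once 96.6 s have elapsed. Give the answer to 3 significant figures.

Mass balance on the solute (V constant): V dC/dt = Q(C_in − C).
Time constant τ = V/Q = 1670/32.9 = 50.760 s.
Solution: C(t) = C_in + (C₀ − C_in) e^(−t/τ).
C(96.6) = 1.70 + (0.248 − 1.70)·e^(−96.6/50.760) = 1.70 + (-1.4520)·0.14911 = 1.4835 mol/L.

1.48 mol/L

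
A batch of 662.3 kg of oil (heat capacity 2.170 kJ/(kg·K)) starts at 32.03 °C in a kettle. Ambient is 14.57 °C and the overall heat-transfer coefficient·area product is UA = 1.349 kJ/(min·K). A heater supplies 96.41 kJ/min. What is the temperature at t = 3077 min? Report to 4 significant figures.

83.03 °C

Lumped-capacitance energy balance: M c_p dT/dt = UA(T_amb − T) + Q̇.
dT/dt = (T_ss − T)/τ with T_ss = T_amb + Q̇/UA = 14.57 + 96.41/1.349 = 86.0378 °C, τ = M c_p/UA = 662.3·2.170/1.349 = 1065.38 min.
Solution: T(t) = T_ss + (T₀ − T_ss) e^(−t/τ).
T(3077) = 86.0378 + (-54.0078)·0.0556772 = 83.0308 °C.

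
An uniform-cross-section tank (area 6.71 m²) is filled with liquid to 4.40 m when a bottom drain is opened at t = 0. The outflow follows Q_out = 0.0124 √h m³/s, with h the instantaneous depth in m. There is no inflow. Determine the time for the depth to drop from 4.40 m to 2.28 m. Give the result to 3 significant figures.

636 s

Volume balance on the tank: A dh/dt = −0.0124 √h.
∫ h^(−1/2) dh = −(0.0124/A) ∫ dt, giving 2√h = 2√h₀ − (0.0124/A) t.
t = 2A(√h₀ − √h)/0.0124 = 2·6.71·(√4.40 − √2.28)/0.0124
  = 13.420 × (2.0976 − 1.5100) / 0.0124 = 635.99 s.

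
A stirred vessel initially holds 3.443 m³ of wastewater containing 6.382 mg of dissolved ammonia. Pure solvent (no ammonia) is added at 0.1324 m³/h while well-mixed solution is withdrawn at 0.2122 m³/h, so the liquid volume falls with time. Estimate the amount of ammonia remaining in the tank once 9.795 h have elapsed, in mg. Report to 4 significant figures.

3.218 mg

Let m(t) be the amount of ammonia. Volume: V(t) = V₀ + (Q_in − Q_out) t = 3.443 − 0.0798000 t; V(9.795) = 2.66136 m³.
No ammonia enters, so dm/dt = −Q_out · (m/V).
Separate: dm/m = −Q_out dt/V(t) ⇒ ln(m/m₀) = −(Q_out/(Q_in−Q_out)) ln(V/V₀).
m = m₀ (V₀/V)^(Q_out/(Q_in−Q_out)) = 6.382 × (3.443/2.66136)^(-2.65915) = 3.21792 mg.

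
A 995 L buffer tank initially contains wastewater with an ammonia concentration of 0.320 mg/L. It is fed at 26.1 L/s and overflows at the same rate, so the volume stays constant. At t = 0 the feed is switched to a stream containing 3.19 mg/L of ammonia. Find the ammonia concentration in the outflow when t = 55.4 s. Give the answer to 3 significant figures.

2.52 mg/L

Transient balance on the dissolved component: V dC/dt = Q(C_in − C).
So dC/dt = (C_in − C)/τ with τ = V/Q = 995/26.1 = 38.123 s.
Integrating: C(t) = C_in + (C₀ − C_in) e^(−t/τ).
C(55.4) = 3.19 + (0.320 − 3.19)·e^(−55.4/38.123) = 3.19 + (-2.8700)·0.23382 = 2.5189 mg/L.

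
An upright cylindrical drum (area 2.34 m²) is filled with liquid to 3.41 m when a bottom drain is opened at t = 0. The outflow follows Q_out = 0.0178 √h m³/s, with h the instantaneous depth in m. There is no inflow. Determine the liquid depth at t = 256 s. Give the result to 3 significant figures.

A dh/dt = −Q_out = −0.0178 √h.
∫ h^(−1/2) dh = −(0.0178/A) ∫ dt, giving 2√h = 2√h₀ − (0.0178/A) t.
√h = √3.41 − 0.0178·256/(2·2.34) = 1.8466 − 0.97368 = 0.87294.
h = 0.87294² = 0.76203 m.

0.762 m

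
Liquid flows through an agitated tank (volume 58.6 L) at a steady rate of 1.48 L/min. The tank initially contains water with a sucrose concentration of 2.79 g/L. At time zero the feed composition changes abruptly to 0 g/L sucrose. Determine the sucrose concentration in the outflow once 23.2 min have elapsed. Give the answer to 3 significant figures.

Mass balance on the solute (V constant): V dC/dt = Q(C_in − C).
Rewrite as dC/dt + C/τ = C_in/τ, τ = V/Q = 39.595 min.
This is linear first-order; C(t) = C_in + (C₀ − C_in) e^(−t/τ).
C(23.2) = 0 + (2.79 − 0)·e^(−23.2/39.595) = 0 + (2.7900)·0.55658 = 1.5529 g/L.

1.55 g/L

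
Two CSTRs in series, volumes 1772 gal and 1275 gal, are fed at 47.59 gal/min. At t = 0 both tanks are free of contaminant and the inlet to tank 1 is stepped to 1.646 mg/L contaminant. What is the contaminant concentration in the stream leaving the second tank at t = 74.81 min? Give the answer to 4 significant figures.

Each tank obeys Vᵢ dCᵢ/dt = Q(Cᵢ₋₁ − Cᵢ), so τᵢ = Vᵢ/Q.
τ₁ = 1772/47.59 = 37.2347 min; τ₂ = 1275/47.59 = 26.7913 min.
Tank 1: C₁ = C_in(1 − e^(−t/τ₁)). Tank 2 (τ₁ ≠ τ₂): C₂ = C_in[1 − (τ₁ e^(−t/τ₁) − τ₂ e^(−t/τ₂))/(τ₁ − τ₂)].
At t = 74.81: e^(−t/τ₁) = 0.134103, e^(−t/τ₂) = 0.0612789.
C₂ = 1.646·[1 − (37.2347·0.134103 − 26.7913·0.0612789)/(10.4434)] = 1.646·0.679074 = 1.11776 mg/L.

1.118 mg/L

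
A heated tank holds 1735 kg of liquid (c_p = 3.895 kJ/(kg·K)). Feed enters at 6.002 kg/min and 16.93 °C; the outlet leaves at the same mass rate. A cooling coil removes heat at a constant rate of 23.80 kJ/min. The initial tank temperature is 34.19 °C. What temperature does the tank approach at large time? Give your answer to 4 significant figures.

M c_p dT/dt = ṁ c_p (T_in − T) − Q̇.
At steady state dT/dt = 0 ⇒ T_ss = T_in − Q̇/(ṁ c_p) = 16.93 − 23.80/(6.002·3.895) = 15.9119 °C.

15.91 °C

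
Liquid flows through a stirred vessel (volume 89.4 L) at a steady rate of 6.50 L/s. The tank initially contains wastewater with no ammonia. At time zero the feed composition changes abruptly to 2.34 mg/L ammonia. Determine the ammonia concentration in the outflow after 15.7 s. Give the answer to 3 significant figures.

Transient balance on the dissolved component: V dC/dt = Q(C_in − C).
Rewrite as dC/dt + C/τ = C_in/τ, τ = V/Q = 13.754 s.
Integrating: C(t) = C_in + (C₀ − C_in) e^(−t/τ).
C(15.7) = 2.34 + (0 − 2.34)·e^(−15.7/13.754) = 2.34 + (-2.3400)·0.31934 = 1.5927 mg/L.

1.59 mg/L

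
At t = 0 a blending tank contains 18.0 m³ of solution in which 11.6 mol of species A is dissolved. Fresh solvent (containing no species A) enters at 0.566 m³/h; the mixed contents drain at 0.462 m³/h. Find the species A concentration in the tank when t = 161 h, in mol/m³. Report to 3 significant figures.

0.0180 mol/m³

Total volume: dV/dt = Q_in − Q_out = 0.10400 m³/h, so V(t) = 18.0 + 0.10400 t and V(161) = 34.744 m³.
Solute balance: dm/dt = 0 − Q_out C = −Q_out m/V(t).
dm/m = −Q_out dt/(V₀ + 0.10400 t); integrating gives ln(m/m₀) = −(Q_out/(Q_in−Q_out)) ln(V/V₀).
m = m₀ (V₀/V)^(Q_out/(Q_in−Q_out)) = 11.6 × (18.0/34.744)^(4.4423) = 0.62474 mol.
C = m/V = 0.62474/34.744 = 0.017981 mol/m³.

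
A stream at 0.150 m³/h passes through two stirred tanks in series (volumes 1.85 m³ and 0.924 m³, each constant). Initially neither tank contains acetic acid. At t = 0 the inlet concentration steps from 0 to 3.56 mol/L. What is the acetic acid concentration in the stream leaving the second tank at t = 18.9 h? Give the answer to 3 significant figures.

2.19 mol/L

Time constants: τᵢ = Vᵢ/Q for each well-mixed tank.
τ₁ = 1.85/0.150 = 12.333 h; τ₂ = 0.924/0.150 = 6.1600 h.
Tank 1: C₁ = C_in(1 − e^(−t/τ₁)). Tank 2 (τ₁ ≠ τ₂): C₂ = C_in[1 − (τ₁ e^(−t/τ₁) − τ₂ e^(−t/τ₂))/(τ₁ − τ₂)].
At t = 18.9: e^(−t/τ₁) = 0.21601, e^(−t/τ₂) = 0.046506.
C₂ = 3.56·[1 − (12.333·0.21601 − 6.1600·0.046506)/(6.1733)] = 3.56·0.61485 = 2.1889 mol/L.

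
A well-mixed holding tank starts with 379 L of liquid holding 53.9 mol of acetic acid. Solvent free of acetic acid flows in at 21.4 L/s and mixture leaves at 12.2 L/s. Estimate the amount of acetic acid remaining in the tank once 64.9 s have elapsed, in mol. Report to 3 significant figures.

Let m(t) be the amount of acetic acid. Volume: V(t) = V₀ + (Q_in − Q_out) t = 379 + 9.2000 t; V(64.9) = 976.08 L.
No acetic acid enters, so dm/dt = −Q_out · (m/V).
Separate: dm/m = −Q_out dt/V(t) ⇒ ln(m/m₀) = −(Q_out/(Q_in−Q_out)) ln(V/V₀).
m = m₀ (V₀/V)^(Q_out/(Q_in−Q_out)) = 53.9 × (379/976.08)^(1.3261) = 15.373 mol.

15.4 mol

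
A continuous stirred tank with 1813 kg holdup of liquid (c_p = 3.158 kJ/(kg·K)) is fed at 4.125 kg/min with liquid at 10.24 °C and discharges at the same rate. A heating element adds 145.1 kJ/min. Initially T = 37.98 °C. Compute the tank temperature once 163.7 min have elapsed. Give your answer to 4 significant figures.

Unsteady energy balance on the tank contents: M c_p dT/dt = ṁ c_p (T_in − T) + 145.1.
τ = M/ṁ = 439.515 min; T_ss = T_in + Q̇/(ṁ c_p) = 10.24 + 145.1/(4.125·3.158) = 21.3786 °C.
This is linear first-order; T(t) = T_ss + (T₀ − T_ss) e^(−t/τ).
T(163.7) = 21.3786 + (16.6014)·e^(−163.7/439.515) = 21.3786 + (16.6014)·0.689040 = 32.8176 °C.

32.82 °C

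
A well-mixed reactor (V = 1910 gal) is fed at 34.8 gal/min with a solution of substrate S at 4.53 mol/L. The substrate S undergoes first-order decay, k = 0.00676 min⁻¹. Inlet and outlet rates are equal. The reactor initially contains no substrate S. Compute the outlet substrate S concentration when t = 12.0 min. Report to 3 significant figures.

Species balance: V dC/dt = Q C_in − Q C − k V C.
dC/dt = (Q/V) C_in − (Q/V + k) C; effective rate a = Q/V + k = 0.018220 + 0.00676 = 0.024980 min⁻¹.
C_ss = Q C_in/(Q + kV) = 3.3041 mol/L; C(t) = C_ss + (C₀ − C_ss) e^(−a t).
C(12.0) = 3.3041 + (-3.3041)·e^(−0.024980·12.0) = 3.3041 + (-3.3041)·0.74100 = 0.85577 mol/L.

0.856 mol/L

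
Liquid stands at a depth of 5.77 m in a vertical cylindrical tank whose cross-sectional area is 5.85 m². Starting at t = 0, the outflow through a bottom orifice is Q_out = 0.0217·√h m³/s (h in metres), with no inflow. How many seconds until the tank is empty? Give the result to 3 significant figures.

1300 s

A dh/dt = −Q_out = −0.0217 √h.
∫ h^(−1/2) dh = −(0.0217/A) ∫ dt, giving 2√h = 2√h₀ − (0.0217/A) t.
Tank is empty when √h = 0: t_empty = 2A√h₀/0.0217.
t_empty = 2·5.85·√5.77/0.0217 = 11.700·2.4021/0.0217 = 1295.1 s.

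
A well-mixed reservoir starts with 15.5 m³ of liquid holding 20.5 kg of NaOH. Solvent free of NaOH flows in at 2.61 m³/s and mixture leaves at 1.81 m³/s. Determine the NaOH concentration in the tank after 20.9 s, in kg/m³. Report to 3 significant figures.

Let m(t) be the amount of NaOH. Volume: V(t) = V₀ + (Q_in − Q_out) t = 15.5 + 0.80000 t; V(20.9) = 32.220 m³.
Species balance (pure solvent in): dm/dt = −Q_out · m/V(t).
Separate: dm/m = −Q_out dt/V(t) ⇒ ln(m/m₀) = −(Q_out/(Q_in−Q_out)) ln(V/V₀).
m = m₀ (V₀/V)^(Q_out/(Q_in−Q_out)) = 20.5 × (15.5/32.220)^(2.2625) = 3.9151 kg.
C = m/V = 3.9151/32.220 = 0.12151 kg/m³.

0.122 kg/m³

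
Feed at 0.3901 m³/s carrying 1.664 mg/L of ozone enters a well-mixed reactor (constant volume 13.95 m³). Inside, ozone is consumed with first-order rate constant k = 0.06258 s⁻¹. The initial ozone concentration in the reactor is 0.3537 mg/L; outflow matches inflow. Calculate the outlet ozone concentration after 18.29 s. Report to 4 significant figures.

V dC/dt = Q(C_in − C) − k V C.
This is linear with rate a = Q/V + k = 0.0905442 s⁻¹.
C_ss = Q C_in/(Q + kV) = 0.513919 mg/L; C(t) = C_ss + (C₀ − C_ss) e^(−a t).
C(18.29) = 0.513919 + (-0.160219)·e^(−0.0905442·18.29) = 0.513919 + (-0.160219)·0.190891 = 0.483335 mg/L.

0.4833 mg/L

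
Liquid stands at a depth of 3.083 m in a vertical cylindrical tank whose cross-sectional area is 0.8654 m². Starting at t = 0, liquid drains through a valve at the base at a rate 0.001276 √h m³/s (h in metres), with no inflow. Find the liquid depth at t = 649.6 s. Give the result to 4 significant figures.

With no inflow, A dh/dt = −0.001276 √h.
Separate and integrate: 2(√h − √h₀) = −(0.001276/A) t.
√h = √3.083 − 0.001276·649.6/(2·0.8654) = 1.75585 − 0.478905 = 1.27694.
h = 1.27694² = 1.63058 m.

1.631 m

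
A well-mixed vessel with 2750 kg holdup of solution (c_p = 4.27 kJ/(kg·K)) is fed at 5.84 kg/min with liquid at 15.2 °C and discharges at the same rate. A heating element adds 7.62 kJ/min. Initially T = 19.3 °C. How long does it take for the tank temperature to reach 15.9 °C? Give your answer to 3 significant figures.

1070 min

M c_p dT/dt = ṁ c_p (T_in − T) + Q̇.
τ = M/ṁ = 470.89 min; T_ss = T_in + Q̇/(ṁ c_p) = 15.506 °C.
T(t) = T_ss + (T₀ − T_ss) e^(−t/τ). Set T = 15.9:
e^(−t/τ) = (15.9 − 15.506)/(19.3 − 15.506) = 0.10395
t = −470.89 · ln(0.10395) = 1066.0 min.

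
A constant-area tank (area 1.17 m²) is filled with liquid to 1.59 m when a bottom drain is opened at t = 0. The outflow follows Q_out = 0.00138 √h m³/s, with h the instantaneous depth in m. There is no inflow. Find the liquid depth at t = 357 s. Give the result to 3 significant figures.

1.10 m

With no inflow, A dh/dt = −0.00138 √h.
This is separable: 2 d(√h)/dt = −0.00138/A, so √h = √h₀ − (0.00138/(2A)) t.
√h = √1.59 − 0.00138·357/(2·1.17) = 1.2610 − 0.21054 = 1.0504.
h = 1.0504² = 1.1034 m.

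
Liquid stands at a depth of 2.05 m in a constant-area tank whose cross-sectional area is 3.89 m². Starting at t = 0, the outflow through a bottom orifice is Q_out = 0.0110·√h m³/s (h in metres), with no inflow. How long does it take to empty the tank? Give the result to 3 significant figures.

Volume balance on the tank: A dh/dt = −0.0110 √h.
∫ h^(−1/2) dh = −(0.0110/A) ∫ dt, giving 2√h = 2√h₀ − (0.0110/A) t.
Set h = 0: 2√h₀ = (0.0110/A) t_empty ⇒ t_empty = 2A√h₀/0.0110.
t_empty = 2·3.89·√2.05/0.0110 = 7.7800·1.4318/0.0110 = 1012.7 s.

1010 s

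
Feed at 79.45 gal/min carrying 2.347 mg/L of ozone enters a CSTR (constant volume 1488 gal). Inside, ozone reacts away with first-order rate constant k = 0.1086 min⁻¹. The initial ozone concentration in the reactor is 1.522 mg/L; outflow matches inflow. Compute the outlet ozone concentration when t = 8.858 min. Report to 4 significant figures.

0.9518 mg/L

V dC/dt = Q(C_in − C) − k V C.
This is linear with rate a = Q/V + k = 0.161994 min⁻¹.
C_ss = Q C_in/(Q + kV) = 0.773581 mg/L; C(t) = C_ss + (C₀ − C_ss) e^(−a t).
C(8.858) = 0.773581 + (0.748419)·e^(−0.161994·8.858) = 0.773581 + (0.748419)·0.238129 = 0.951801 mg/L.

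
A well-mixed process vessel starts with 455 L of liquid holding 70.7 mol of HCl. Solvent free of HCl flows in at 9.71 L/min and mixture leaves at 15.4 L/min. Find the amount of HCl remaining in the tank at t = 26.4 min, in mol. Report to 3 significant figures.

23.9 mol

Total volume: dV/dt = Q_in − Q_out = -5.6900 L/min, so V(t) = 455 − 5.6900 t and V(26.4) = 304.78 L.
Solute balance: dm/dt = 0 − Q_out C = −Q_out m/V(t).
Separate: dm/m = −Q_out dt/V(t) ⇒ ln(m/m₀) = −(Q_out/(Q_in−Q_out)) ln(V/V₀).
m = m₀ (V₀/V)^(Q_out/(Q_in−Q_out)) = 70.7 × (455/304.78)^(-2.7065) = 23.902 mol.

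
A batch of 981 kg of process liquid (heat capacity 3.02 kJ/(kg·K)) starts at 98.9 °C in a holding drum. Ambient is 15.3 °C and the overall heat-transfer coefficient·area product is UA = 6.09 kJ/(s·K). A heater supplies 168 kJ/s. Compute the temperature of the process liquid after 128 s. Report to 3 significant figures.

85.9 °C

M c_p dT/dt = −UA(T − T_amb) + Q̇.
dT/dt = (T_ss − T)/τ with T_ss = T_amb + Q̇/UA = 15.3 + 168/6.09 = 42.886 °C, τ = M c_p/UA = 981·3.02/6.09 = 486.47 s.
Integrating: T(t) = T_ss + (T₀ − T_ss) e^(−t/τ).
T(128) = 42.886 + (56.014)·0.76865 = 85.941 °C.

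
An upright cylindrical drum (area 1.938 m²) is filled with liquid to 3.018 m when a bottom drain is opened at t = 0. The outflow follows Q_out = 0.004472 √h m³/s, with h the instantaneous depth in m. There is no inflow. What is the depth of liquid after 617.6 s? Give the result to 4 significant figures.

1.050 m

Volume balance on the tank: A dh/dt = −0.004472 √h.
Separate and integrate: 2(√h − √h₀) = −(0.004472/A) t.
√h = √3.018 − 0.004472·617.6/(2·1.938) = 1.73724 − 0.712566 = 1.02467.
h = 1.02467² = 1.04995 m.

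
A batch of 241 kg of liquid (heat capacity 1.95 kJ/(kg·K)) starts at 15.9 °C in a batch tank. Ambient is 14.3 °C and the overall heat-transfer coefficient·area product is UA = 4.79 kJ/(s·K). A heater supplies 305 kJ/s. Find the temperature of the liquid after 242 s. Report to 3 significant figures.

72.7 °C

Heat balance on the well-mixed liquid: M c_p dT/dt = −UA(T − T_amb) + Q̇.
dT/dt = (T_ss − T)/τ with T_ss = T_amb + Q̇/UA = 14.3 + 305/4.79 = 77.974 °C, τ = M c_p/UA = 241·1.95/4.79 = 98.111 s.
Integrating: T(t) = T_ss + (T₀ − T_ss) e^(−t/τ).
T(242) = 77.974 + (-62.074)·0.084873 = 72.706 °C.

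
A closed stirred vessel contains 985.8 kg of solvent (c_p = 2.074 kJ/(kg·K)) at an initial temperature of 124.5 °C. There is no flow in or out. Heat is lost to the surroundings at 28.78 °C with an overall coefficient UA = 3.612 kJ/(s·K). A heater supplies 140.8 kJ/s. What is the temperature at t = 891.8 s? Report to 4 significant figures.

Lumped-capacitance energy balance: M c_p dT/dt = UA(T_amb − T) + Q̇.
dT/dt = (T_ss − T)/τ with T_ss = T_amb + Q̇/UA = 28.78 + 140.8/3.612 = 67.7612 °C, τ = M c_p/UA = 985.8·2.074/3.612 = 566.044 s.
This is linear first-order; T(t) = T_ss + (T₀ − T_ss) e^(−t/τ).
T(891.8) = 67.7612 + (56.7388)·0.206905 = 79.5007 °C.

79.50 °C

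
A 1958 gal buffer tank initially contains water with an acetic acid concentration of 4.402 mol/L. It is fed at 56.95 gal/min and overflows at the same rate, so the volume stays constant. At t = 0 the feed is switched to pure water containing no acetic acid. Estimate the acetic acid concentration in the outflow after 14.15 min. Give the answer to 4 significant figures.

Species balance on the tank: V dC/dt = Q(C_in − C).
So dC/dt = (C_in − C)/τ with τ = V/Q = 1958/56.95 = 34.3810 min.
C approaches C_in exponentially: C(t) = C_in + (C₀ − C_in) e^(−t/τ).
C(14.15) = 0 + (4.402 − 0)·e^(−14.15/34.3810) = 0 + (4.40200)·0.662613 = 2.91682 mol/L.

2.917 mol/L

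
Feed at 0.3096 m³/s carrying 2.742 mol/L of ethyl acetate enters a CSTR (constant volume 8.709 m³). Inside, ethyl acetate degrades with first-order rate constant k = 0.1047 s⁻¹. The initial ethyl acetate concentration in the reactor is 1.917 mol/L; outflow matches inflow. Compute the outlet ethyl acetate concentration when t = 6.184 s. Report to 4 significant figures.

1.208 mol/L

V dC/dt = Q(C_in − C) − k V C.
This is linear with rate a = Q/V + k = 0.140249 s⁻¹.
C_ss = Q C_in/(Q + kV) = 0.695023 mol/L; C(t) = C_ss + (C₀ − C_ss) e^(−a t).
C(6.184) = 0.695023 + (1.22198)·e^(−0.140249·6.184) = 0.695023 + (1.22198)·0.420083 = 1.20835 mol/L.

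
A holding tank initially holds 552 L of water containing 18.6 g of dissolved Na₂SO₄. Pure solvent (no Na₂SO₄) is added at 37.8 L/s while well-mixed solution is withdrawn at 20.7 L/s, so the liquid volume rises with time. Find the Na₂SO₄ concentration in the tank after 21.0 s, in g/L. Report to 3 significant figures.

0.0111 g/L

Total volume: dV/dt = Q_in − Q_out = 17.100 L/s, so V(t) = 552 + 17.100 t and V(21.0) = 911.10 L.
Solute balance: dm/dt = 0 − Q_out C = −Q_out m/V(t).
dm/m = −Q_out dt/(V₀ + 17.100 t); integrating gives ln(m/m₀) = −(Q_out/(Q_in−Q_out)) ln(V/V₀).
m = m₀ (V₀/V)^(Q_out/(Q_in−Q_out)) = 18.6 × (552/911.10)^(1.2105) = 10.141 g.
C = m/V = 10.141/911.10 = 0.011130 g/L.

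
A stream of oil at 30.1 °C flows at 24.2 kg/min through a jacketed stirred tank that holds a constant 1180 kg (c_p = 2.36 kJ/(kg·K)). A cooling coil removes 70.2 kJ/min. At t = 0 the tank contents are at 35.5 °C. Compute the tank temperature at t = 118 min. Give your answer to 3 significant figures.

M c_p dT/dt = ṁ c_p (T_in − T) − Q̇.
Rearrange: dT/dt = (T_ss − T)/τ with τ = M/ṁ = 48.760 min and T_ss = T_in − Q̇/(ṁ c_p) = 28.871 °C.
Integrating: T(t) = T_ss + (T₀ − T_ss) e^(−t/τ).
T(118) = 28.871 + (6.6292)·e^(−118/48.760) = 28.871 + (6.6292)·0.088922 = 29.460 °C.

29.5 °C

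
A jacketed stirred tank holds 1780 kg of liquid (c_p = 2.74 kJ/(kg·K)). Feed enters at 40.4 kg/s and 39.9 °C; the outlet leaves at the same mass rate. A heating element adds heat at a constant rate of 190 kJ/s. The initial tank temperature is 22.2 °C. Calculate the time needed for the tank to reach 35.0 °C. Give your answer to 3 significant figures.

M c_p dT/dt = ṁ c_p (T_in − T) + Q̇.
τ = M/ṁ = 44.059 s; T_ss = T_in + Q̇/(ṁ c_p) = 41.616 °C.
T(t) = T_ss + (T₀ − T_ss) e^(−t/τ). Set T = 35.0:
e^(−t/τ) = (35.0 − 41.616)/(22.2 − 41.616) = 0.34076
t = −44.059 · ln(0.34076) = 47.433 s.

47.4 s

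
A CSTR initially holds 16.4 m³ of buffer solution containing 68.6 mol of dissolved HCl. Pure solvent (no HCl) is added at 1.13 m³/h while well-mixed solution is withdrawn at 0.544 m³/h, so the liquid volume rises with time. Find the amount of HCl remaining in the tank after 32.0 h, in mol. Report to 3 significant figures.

33.8 mol

Total volume: dV/dt = Q_in − Q_out = 0.58600 m³/h, so V(t) = 16.4 + 0.58600 t and V(32.0) = 35.152 m³.
Species balance (pure solvent in): dm/dt = −Q_out · m/V(t).
dm/m = −Q_out dt/(V₀ + 0.58600 t); integrating gives ln(m/m₀) = −(Q_out/(Q_in−Q_out)) ln(V/V₀).
m = m₀ (V₀/V)^(Q_out/(Q_in−Q_out)) = 68.6 × (16.4/35.152)^(0.92833) = 33.803 mol.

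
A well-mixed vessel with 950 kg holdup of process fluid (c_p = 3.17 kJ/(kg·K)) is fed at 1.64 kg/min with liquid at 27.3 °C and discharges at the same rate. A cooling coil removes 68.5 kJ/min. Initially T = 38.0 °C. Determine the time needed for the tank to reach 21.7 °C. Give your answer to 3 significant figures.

665 min

M c_p dT/dt = ṁ c_p (T_in − T) − Q̇.
τ = M/ṁ = 579.27 min; T_ss = T_in − Q̇/(ṁ c_p) = 14.124 °C.
T(t) = T_ss + (T₀ − T_ss) e^(−t/τ). Set T = 21.7:
e^(−t/τ) = (21.7 − 14.124)/(38.0 − 14.124) = 0.31731
t = −579.27 · ln(0.31731) = 664.93 min.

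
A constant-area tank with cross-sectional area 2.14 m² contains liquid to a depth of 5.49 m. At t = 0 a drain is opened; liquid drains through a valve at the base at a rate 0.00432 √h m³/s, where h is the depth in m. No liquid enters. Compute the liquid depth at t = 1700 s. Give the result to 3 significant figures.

0.393 m

A dh/dt = −Q_out = −0.00432 √h.
This is separable: 2 d(√h)/dt = −0.00432/A, so √h = √h₀ − (0.00432/(2A)) t.
√h = √5.49 − 0.00432·1700/(2·2.14) = 2.3431 − 1.7159 = 0.62719.
h = 0.62719² = 0.39336 m.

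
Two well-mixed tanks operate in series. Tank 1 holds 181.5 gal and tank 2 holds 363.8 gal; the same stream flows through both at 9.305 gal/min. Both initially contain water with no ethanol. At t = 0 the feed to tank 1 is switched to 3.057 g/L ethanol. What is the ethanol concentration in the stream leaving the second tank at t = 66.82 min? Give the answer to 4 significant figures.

Species balance on tank i: dCᵢ/dt = (Cᵢ₋₁ − Cᵢ)/τᵢ with τᵢ = Vᵢ/Q.
τ₁ = 181.5/9.305 = 19.5056 min; τ₂ = 363.8/9.305 = 39.0973 min.
Solving the cascade with C₁(0)=C₂(0)=0 gives C₂(t) = C_in[1 − (τ₁ e^(−t/τ₁) − τ₂ e^(−t/τ₂))/(τ₁ − τ₂)].
At t = 66.82: e^(−t/τ₁) = 0.0325273, e^(−t/τ₂) = 0.181034.
C₂ = 3.057·[1 − (19.5056·0.0325273 − 39.0973·0.181034)/(-19.5916)] = 3.057·0.671111 = 2.05159 g/L.

2.052 g/L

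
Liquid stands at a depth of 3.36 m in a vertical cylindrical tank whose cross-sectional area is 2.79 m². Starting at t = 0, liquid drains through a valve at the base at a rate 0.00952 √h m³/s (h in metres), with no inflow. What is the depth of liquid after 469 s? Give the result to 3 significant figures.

1.07 m

Unsteady balance on liquid volume: A dh/dt = −0.00952 √h.
∫ h^(−1/2) dh = −(0.00952/A) ∫ dt, giving 2√h = 2√h₀ − (0.00952/A) t.
√h = √3.36 − 0.00952·469/(2·2.79) = 1.8330 − 0.80016 = 1.0329.
h = 1.0329² = 1.0668 m.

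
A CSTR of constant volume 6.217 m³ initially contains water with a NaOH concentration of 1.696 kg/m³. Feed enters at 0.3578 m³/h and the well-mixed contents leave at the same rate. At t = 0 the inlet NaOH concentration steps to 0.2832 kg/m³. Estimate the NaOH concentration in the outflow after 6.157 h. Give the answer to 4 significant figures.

Mass balance on the solute (V constant): V dC/dt = Q(C_in − C).
So dC/dt = (C_in − C)/τ with τ = V/Q = 6.217/0.3578 = 17.3756 h.
C approaches C_in exponentially: C(t) = C_in + (C₀ − C_in) e^(−t/τ).
C(6.157) = 0.2832 + (1.696 − 0.2832)·e^(−6.157/17.3756) = 0.2832 + (1.41280)·0.701632 = 1.27447 kg/m³.

1.274 kg/m³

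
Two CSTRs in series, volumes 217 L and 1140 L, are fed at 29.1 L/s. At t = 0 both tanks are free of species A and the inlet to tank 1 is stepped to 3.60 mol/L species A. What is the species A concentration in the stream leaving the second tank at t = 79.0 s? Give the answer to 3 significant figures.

3.01 mol/L

Each tank obeys Vᵢ dCᵢ/dt = Q(Cᵢ₋₁ − Cᵢ), so τᵢ = Vᵢ/Q.
τ₁ = 217/29.1 = 7.4570 s; τ₂ = 1140/29.1 = 39.175 s.
Tank 1: C₁ = C_in(1 − e^(−t/τ₁)). Tank 2 (τ₁ ≠ τ₂): C₂ = C_in[1 − (τ₁ e^(−t/τ₁) − τ₂ e^(−t/τ₂))/(τ₁ − τ₂)].
At t = 79.0: e^(−t/τ₁) = 2.5066e-05, e^(−t/τ₂) = 0.13311.
C₂ = 3.60·[1 − (7.4570·2.5066e-05 − 39.175·0.13311)/(-31.718)] = 3.60·0.83560 = 3.0082 mol/L.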